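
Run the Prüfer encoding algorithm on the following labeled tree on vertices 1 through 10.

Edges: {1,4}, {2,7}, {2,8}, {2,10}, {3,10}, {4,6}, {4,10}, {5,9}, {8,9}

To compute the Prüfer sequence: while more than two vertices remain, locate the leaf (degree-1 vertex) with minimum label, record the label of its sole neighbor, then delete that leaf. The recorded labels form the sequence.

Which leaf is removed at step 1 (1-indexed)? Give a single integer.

Answer: 1

Derivation:
Step 1: current leaves = {1,3,5,6,7}. Remove leaf 1 (neighbor: 4).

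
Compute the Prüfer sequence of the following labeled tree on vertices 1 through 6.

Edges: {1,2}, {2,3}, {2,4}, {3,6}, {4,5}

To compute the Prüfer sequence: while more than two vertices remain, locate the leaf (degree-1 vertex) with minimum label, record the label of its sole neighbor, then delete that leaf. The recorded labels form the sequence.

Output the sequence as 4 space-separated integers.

Step 1: leaves = {1,5,6}. Remove smallest leaf 1, emit neighbor 2.
Step 2: leaves = {5,6}. Remove smallest leaf 5, emit neighbor 4.
Step 3: leaves = {4,6}. Remove smallest leaf 4, emit neighbor 2.
Step 4: leaves = {2,6}. Remove smallest leaf 2, emit neighbor 3.
Done: 2 vertices remain (3, 6). Sequence = [2 4 2 3]

Answer: 2 4 2 3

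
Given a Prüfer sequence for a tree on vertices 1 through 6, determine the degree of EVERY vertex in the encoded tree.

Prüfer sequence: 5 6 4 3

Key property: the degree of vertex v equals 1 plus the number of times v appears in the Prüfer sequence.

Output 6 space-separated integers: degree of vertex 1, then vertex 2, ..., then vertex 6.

Answer: 1 1 2 2 2 2

Derivation:
p_1 = 5: count[5] becomes 1
p_2 = 6: count[6] becomes 1
p_3 = 4: count[4] becomes 1
p_4 = 3: count[3] becomes 1
Degrees (1 + count): deg[1]=1+0=1, deg[2]=1+0=1, deg[3]=1+1=2, deg[4]=1+1=2, deg[5]=1+1=2, deg[6]=1+1=2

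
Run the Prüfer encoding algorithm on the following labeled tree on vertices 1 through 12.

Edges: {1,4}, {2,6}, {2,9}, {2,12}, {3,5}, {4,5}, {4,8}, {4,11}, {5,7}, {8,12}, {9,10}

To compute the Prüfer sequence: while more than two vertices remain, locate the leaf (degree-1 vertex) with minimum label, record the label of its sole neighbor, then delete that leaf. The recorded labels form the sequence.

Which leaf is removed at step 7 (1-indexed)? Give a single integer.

Step 1: current leaves = {1,3,6,7,10,11}. Remove leaf 1 (neighbor: 4).
Step 2: current leaves = {3,6,7,10,11}. Remove leaf 3 (neighbor: 5).
Step 3: current leaves = {6,7,10,11}. Remove leaf 6 (neighbor: 2).
Step 4: current leaves = {7,10,11}. Remove leaf 7 (neighbor: 5).
Step 5: current leaves = {5,10,11}. Remove leaf 5 (neighbor: 4).
Step 6: current leaves = {10,11}. Remove leaf 10 (neighbor: 9).
Step 7: current leaves = {9,11}. Remove leaf 9 (neighbor: 2).

Answer: 9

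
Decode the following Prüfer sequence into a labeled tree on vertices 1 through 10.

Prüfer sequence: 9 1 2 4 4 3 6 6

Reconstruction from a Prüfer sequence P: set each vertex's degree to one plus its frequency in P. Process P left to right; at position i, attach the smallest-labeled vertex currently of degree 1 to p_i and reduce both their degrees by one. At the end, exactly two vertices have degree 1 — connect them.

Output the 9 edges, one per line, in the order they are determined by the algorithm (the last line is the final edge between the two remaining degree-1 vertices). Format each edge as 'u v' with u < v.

Answer: 5 9
1 7
1 2
2 4
4 8
3 4
3 6
6 9
6 10

Derivation:
Initial degrees: {1:2, 2:2, 3:2, 4:3, 5:1, 6:3, 7:1, 8:1, 9:2, 10:1}
Step 1: smallest deg-1 vertex = 5, p_1 = 9. Add edge {5,9}. Now deg[5]=0, deg[9]=1.
Step 2: smallest deg-1 vertex = 7, p_2 = 1. Add edge {1,7}. Now deg[7]=0, deg[1]=1.
Step 3: smallest deg-1 vertex = 1, p_3 = 2. Add edge {1,2}. Now deg[1]=0, deg[2]=1.
Step 4: smallest deg-1 vertex = 2, p_4 = 4. Add edge {2,4}. Now deg[2]=0, deg[4]=2.
Step 5: smallest deg-1 vertex = 8, p_5 = 4. Add edge {4,8}. Now deg[8]=0, deg[4]=1.
Step 6: smallest deg-1 vertex = 4, p_6 = 3. Add edge {3,4}. Now deg[4]=0, deg[3]=1.
Step 7: smallest deg-1 vertex = 3, p_7 = 6. Add edge {3,6}. Now deg[3]=0, deg[6]=2.
Step 8: smallest deg-1 vertex = 9, p_8 = 6. Add edge {6,9}. Now deg[9]=0, deg[6]=1.
Final: two remaining deg-1 vertices are 6, 10. Add edge {6,10}.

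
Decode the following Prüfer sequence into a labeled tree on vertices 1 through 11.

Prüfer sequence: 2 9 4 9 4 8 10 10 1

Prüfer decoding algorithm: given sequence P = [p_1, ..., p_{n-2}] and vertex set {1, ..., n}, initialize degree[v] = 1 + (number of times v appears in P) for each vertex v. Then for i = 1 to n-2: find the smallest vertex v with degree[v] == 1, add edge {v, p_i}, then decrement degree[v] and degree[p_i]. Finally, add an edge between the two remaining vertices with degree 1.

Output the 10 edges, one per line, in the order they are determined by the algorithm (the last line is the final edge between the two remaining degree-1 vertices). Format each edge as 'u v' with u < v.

Initial degrees: {1:2, 2:2, 3:1, 4:3, 5:1, 6:1, 7:1, 8:2, 9:3, 10:3, 11:1}
Step 1: smallest deg-1 vertex = 3, p_1 = 2. Add edge {2,3}. Now deg[3]=0, deg[2]=1.
Step 2: smallest deg-1 vertex = 2, p_2 = 9. Add edge {2,9}. Now deg[2]=0, deg[9]=2.
Step 3: smallest deg-1 vertex = 5, p_3 = 4. Add edge {4,5}. Now deg[5]=0, deg[4]=2.
Step 4: smallest deg-1 vertex = 6, p_4 = 9. Add edge {6,9}. Now deg[6]=0, deg[9]=1.
Step 5: smallest deg-1 vertex = 7, p_5 = 4. Add edge {4,7}. Now deg[7]=0, deg[4]=1.
Step 6: smallest deg-1 vertex = 4, p_6 = 8. Add edge {4,8}. Now deg[4]=0, deg[8]=1.
Step 7: smallest deg-1 vertex = 8, p_7 = 10. Add edge {8,10}. Now deg[8]=0, deg[10]=2.
Step 8: smallest deg-1 vertex = 9, p_8 = 10. Add edge {9,10}. Now deg[9]=0, deg[10]=1.
Step 9: smallest deg-1 vertex = 10, p_9 = 1. Add edge {1,10}. Now deg[10]=0, deg[1]=1.
Final: two remaining deg-1 vertices are 1, 11. Add edge {1,11}.

Answer: 2 3
2 9
4 5
6 9
4 7
4 8
8 10
9 10
1 10
1 11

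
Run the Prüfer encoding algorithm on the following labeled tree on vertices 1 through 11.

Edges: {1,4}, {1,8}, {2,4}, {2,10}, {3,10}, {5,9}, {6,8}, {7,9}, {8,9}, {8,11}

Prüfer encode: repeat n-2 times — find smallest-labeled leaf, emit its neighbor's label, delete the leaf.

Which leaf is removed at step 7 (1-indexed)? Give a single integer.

Step 1: current leaves = {3,5,6,7,11}. Remove leaf 3 (neighbor: 10).
Step 2: current leaves = {5,6,7,10,11}. Remove leaf 5 (neighbor: 9).
Step 3: current leaves = {6,7,10,11}. Remove leaf 6 (neighbor: 8).
Step 4: current leaves = {7,10,11}. Remove leaf 7 (neighbor: 9).
Step 5: current leaves = {9,10,11}. Remove leaf 9 (neighbor: 8).
Step 6: current leaves = {10,11}. Remove leaf 10 (neighbor: 2).
Step 7: current leaves = {2,11}. Remove leaf 2 (neighbor: 4).

Answer: 2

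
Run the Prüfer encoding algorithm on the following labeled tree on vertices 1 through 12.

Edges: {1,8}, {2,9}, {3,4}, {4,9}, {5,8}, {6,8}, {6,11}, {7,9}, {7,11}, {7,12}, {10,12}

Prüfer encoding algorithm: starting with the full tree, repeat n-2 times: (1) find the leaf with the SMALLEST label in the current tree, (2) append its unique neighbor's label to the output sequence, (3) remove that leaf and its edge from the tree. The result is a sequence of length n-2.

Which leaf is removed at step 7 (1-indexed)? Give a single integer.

Step 1: current leaves = {1,2,3,5,10}. Remove leaf 1 (neighbor: 8).
Step 2: current leaves = {2,3,5,10}. Remove leaf 2 (neighbor: 9).
Step 3: current leaves = {3,5,10}. Remove leaf 3 (neighbor: 4).
Step 4: current leaves = {4,5,10}. Remove leaf 4 (neighbor: 9).
Step 5: current leaves = {5,9,10}. Remove leaf 5 (neighbor: 8).
Step 6: current leaves = {8,9,10}. Remove leaf 8 (neighbor: 6).
Step 7: current leaves = {6,9,10}. Remove leaf 6 (neighbor: 11).

Answer: 6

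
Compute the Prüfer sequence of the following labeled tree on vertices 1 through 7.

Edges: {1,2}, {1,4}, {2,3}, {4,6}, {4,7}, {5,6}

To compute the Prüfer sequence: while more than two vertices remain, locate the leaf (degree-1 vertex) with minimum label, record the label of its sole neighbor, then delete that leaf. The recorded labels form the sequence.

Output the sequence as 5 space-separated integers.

Answer: 2 1 4 6 4

Derivation:
Step 1: leaves = {3,5,7}. Remove smallest leaf 3, emit neighbor 2.
Step 2: leaves = {2,5,7}. Remove smallest leaf 2, emit neighbor 1.
Step 3: leaves = {1,5,7}. Remove smallest leaf 1, emit neighbor 4.
Step 4: leaves = {5,7}. Remove smallest leaf 5, emit neighbor 6.
Step 5: leaves = {6,7}. Remove smallest leaf 6, emit neighbor 4.
Done: 2 vertices remain (4, 7). Sequence = [2 1 4 6 4]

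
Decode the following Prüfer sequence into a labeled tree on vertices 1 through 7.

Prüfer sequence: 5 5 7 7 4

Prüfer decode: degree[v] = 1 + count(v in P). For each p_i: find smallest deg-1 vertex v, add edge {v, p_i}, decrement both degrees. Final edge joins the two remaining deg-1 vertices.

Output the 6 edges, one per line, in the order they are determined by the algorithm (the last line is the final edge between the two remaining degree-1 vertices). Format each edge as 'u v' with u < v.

Answer: 1 5
2 5
3 7
5 7
4 6
4 7

Derivation:
Initial degrees: {1:1, 2:1, 3:1, 4:2, 5:3, 6:1, 7:3}
Step 1: smallest deg-1 vertex = 1, p_1 = 5. Add edge {1,5}. Now deg[1]=0, deg[5]=2.
Step 2: smallest deg-1 vertex = 2, p_2 = 5. Add edge {2,5}. Now deg[2]=0, deg[5]=1.
Step 3: smallest deg-1 vertex = 3, p_3 = 7. Add edge {3,7}. Now deg[3]=0, deg[7]=2.
Step 4: smallest deg-1 vertex = 5, p_4 = 7. Add edge {5,7}. Now deg[5]=0, deg[7]=1.
Step 5: smallest deg-1 vertex = 6, p_5 = 4. Add edge {4,6}. Now deg[6]=0, deg[4]=1.
Final: two remaining deg-1 vertices are 4, 7. Add edge {4,7}.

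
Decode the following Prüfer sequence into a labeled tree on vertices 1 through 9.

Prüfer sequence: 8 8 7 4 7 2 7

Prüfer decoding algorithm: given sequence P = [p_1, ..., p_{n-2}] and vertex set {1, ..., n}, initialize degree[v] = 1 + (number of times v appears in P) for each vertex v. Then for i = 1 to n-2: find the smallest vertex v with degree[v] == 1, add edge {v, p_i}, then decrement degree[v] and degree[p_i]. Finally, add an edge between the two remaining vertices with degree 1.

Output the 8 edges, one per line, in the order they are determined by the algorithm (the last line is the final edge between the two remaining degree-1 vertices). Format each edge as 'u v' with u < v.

Answer: 1 8
3 8
5 7
4 6
4 7
2 8
2 7
7 9

Derivation:
Initial degrees: {1:1, 2:2, 3:1, 4:2, 5:1, 6:1, 7:4, 8:3, 9:1}
Step 1: smallest deg-1 vertex = 1, p_1 = 8. Add edge {1,8}. Now deg[1]=0, deg[8]=2.
Step 2: smallest deg-1 vertex = 3, p_2 = 8. Add edge {3,8}. Now deg[3]=0, deg[8]=1.
Step 3: smallest deg-1 vertex = 5, p_3 = 7. Add edge {5,7}. Now deg[5]=0, deg[7]=3.
Step 4: smallest deg-1 vertex = 6, p_4 = 4. Add edge {4,6}. Now deg[6]=0, deg[4]=1.
Step 5: smallest deg-1 vertex = 4, p_5 = 7. Add edge {4,7}. Now deg[4]=0, deg[7]=2.
Step 6: smallest deg-1 vertex = 8, p_6 = 2. Add edge {2,8}. Now deg[8]=0, deg[2]=1.
Step 7: smallest deg-1 vertex = 2, p_7 = 7. Add edge {2,7}. Now deg[2]=0, deg[7]=1.
Final: two remaining deg-1 vertices are 7, 9. Add edge {7,9}.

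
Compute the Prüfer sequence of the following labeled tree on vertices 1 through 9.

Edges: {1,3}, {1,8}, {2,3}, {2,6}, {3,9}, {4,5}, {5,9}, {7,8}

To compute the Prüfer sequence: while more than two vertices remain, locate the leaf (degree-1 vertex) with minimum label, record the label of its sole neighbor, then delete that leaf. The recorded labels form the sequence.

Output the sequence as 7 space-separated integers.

Answer: 5 9 2 3 8 1 3

Derivation:
Step 1: leaves = {4,6,7}. Remove smallest leaf 4, emit neighbor 5.
Step 2: leaves = {5,6,7}. Remove smallest leaf 5, emit neighbor 9.
Step 3: leaves = {6,7,9}. Remove smallest leaf 6, emit neighbor 2.
Step 4: leaves = {2,7,9}. Remove smallest leaf 2, emit neighbor 3.
Step 5: leaves = {7,9}. Remove smallest leaf 7, emit neighbor 8.
Step 6: leaves = {8,9}. Remove smallest leaf 8, emit neighbor 1.
Step 7: leaves = {1,9}. Remove smallest leaf 1, emit neighbor 3.
Done: 2 vertices remain (3, 9). Sequence = [5 9 2 3 8 1 3]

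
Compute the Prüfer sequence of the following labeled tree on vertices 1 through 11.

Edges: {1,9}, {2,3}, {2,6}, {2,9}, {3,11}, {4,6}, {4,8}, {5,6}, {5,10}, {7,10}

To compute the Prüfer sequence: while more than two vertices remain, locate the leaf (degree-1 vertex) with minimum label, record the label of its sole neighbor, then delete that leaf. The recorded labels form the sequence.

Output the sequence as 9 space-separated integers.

Step 1: leaves = {1,7,8,11}. Remove smallest leaf 1, emit neighbor 9.
Step 2: leaves = {7,8,9,11}. Remove smallest leaf 7, emit neighbor 10.
Step 3: leaves = {8,9,10,11}. Remove smallest leaf 8, emit neighbor 4.
Step 4: leaves = {4,9,10,11}. Remove smallest leaf 4, emit neighbor 6.
Step 5: leaves = {9,10,11}. Remove smallest leaf 9, emit neighbor 2.
Step 6: leaves = {10,11}. Remove smallest leaf 10, emit neighbor 5.
Step 7: leaves = {5,11}. Remove smallest leaf 5, emit neighbor 6.
Step 8: leaves = {6,11}. Remove smallest leaf 6, emit neighbor 2.
Step 9: leaves = {2,11}. Remove smallest leaf 2, emit neighbor 3.
Done: 2 vertices remain (3, 11). Sequence = [9 10 4 6 2 5 6 2 3]

Answer: 9 10 4 6 2 5 6 2 3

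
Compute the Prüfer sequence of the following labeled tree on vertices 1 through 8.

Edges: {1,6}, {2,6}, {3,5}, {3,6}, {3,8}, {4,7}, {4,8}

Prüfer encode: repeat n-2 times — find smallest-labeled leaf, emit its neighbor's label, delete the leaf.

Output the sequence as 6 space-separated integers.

Step 1: leaves = {1,2,5,7}. Remove smallest leaf 1, emit neighbor 6.
Step 2: leaves = {2,5,7}. Remove smallest leaf 2, emit neighbor 6.
Step 3: leaves = {5,6,7}. Remove smallest leaf 5, emit neighbor 3.
Step 4: leaves = {6,7}. Remove smallest leaf 6, emit neighbor 3.
Step 5: leaves = {3,7}. Remove smallest leaf 3, emit neighbor 8.
Step 6: leaves = {7,8}. Remove smallest leaf 7, emit neighbor 4.
Done: 2 vertices remain (4, 8). Sequence = [6 6 3 3 8 4]

Answer: 6 6 3 3 8 4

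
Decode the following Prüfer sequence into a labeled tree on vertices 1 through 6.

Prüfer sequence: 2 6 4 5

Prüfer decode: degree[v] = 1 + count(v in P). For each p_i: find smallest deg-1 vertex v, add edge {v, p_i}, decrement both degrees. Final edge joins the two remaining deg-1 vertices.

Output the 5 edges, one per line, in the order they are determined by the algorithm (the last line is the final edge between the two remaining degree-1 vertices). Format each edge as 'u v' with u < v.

Initial degrees: {1:1, 2:2, 3:1, 4:2, 5:2, 6:2}
Step 1: smallest deg-1 vertex = 1, p_1 = 2. Add edge {1,2}. Now deg[1]=0, deg[2]=1.
Step 2: smallest deg-1 vertex = 2, p_2 = 6. Add edge {2,6}. Now deg[2]=0, deg[6]=1.
Step 3: smallest deg-1 vertex = 3, p_3 = 4. Add edge {3,4}. Now deg[3]=0, deg[4]=1.
Step 4: smallest deg-1 vertex = 4, p_4 = 5. Add edge {4,5}. Now deg[4]=0, deg[5]=1.
Final: two remaining deg-1 vertices are 5, 6. Add edge {5,6}.

Answer: 1 2
2 6
3 4
4 5
5 6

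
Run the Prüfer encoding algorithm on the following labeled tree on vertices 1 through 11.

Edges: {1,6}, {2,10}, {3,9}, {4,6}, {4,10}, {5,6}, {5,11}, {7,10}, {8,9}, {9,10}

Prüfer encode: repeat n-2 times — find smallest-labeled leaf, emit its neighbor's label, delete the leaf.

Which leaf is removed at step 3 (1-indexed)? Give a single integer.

Step 1: current leaves = {1,2,3,7,8,11}. Remove leaf 1 (neighbor: 6).
Step 2: current leaves = {2,3,7,8,11}. Remove leaf 2 (neighbor: 10).
Step 3: current leaves = {3,7,8,11}. Remove leaf 3 (neighbor: 9).

Answer: 3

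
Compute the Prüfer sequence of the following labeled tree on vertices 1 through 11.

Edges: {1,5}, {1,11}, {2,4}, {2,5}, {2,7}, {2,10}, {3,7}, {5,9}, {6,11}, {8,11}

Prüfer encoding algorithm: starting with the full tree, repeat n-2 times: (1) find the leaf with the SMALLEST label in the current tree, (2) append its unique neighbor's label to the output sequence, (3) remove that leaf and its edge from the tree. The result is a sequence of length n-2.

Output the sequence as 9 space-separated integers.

Answer: 7 2 11 2 11 5 2 5 1

Derivation:
Step 1: leaves = {3,4,6,8,9,10}. Remove smallest leaf 3, emit neighbor 7.
Step 2: leaves = {4,6,7,8,9,10}. Remove smallest leaf 4, emit neighbor 2.
Step 3: leaves = {6,7,8,9,10}. Remove smallest leaf 6, emit neighbor 11.
Step 4: leaves = {7,8,9,10}. Remove smallest leaf 7, emit neighbor 2.
Step 5: leaves = {8,9,10}. Remove smallest leaf 8, emit neighbor 11.
Step 6: leaves = {9,10,11}. Remove smallest leaf 9, emit neighbor 5.
Step 7: leaves = {10,11}. Remove smallest leaf 10, emit neighbor 2.
Step 8: leaves = {2,11}. Remove smallest leaf 2, emit neighbor 5.
Step 9: leaves = {5,11}. Remove smallest leaf 5, emit neighbor 1.
Done: 2 vertices remain (1, 11). Sequence = [7 2 11 2 11 5 2 5 1]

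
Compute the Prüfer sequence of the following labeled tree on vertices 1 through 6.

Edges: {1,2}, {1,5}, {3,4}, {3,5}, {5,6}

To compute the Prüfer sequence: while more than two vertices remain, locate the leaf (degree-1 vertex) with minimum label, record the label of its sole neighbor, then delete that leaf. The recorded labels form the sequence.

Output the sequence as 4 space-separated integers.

Answer: 1 5 3 5

Derivation:
Step 1: leaves = {2,4,6}. Remove smallest leaf 2, emit neighbor 1.
Step 2: leaves = {1,4,6}. Remove smallest leaf 1, emit neighbor 5.
Step 3: leaves = {4,6}. Remove smallest leaf 4, emit neighbor 3.
Step 4: leaves = {3,6}. Remove smallest leaf 3, emit neighbor 5.
Done: 2 vertices remain (5, 6). Sequence = [1 5 3 5]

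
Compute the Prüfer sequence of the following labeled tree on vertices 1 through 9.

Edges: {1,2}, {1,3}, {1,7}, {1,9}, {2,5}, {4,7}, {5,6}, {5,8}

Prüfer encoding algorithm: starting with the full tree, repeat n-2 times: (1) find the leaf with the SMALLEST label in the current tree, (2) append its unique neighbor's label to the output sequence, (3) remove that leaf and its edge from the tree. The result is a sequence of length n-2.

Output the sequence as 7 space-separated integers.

Step 1: leaves = {3,4,6,8,9}. Remove smallest leaf 3, emit neighbor 1.
Step 2: leaves = {4,6,8,9}. Remove smallest leaf 4, emit neighbor 7.
Step 3: leaves = {6,7,8,9}. Remove smallest leaf 6, emit neighbor 5.
Step 4: leaves = {7,8,9}. Remove smallest leaf 7, emit neighbor 1.
Step 5: leaves = {8,9}. Remove smallest leaf 8, emit neighbor 5.
Step 6: leaves = {5,9}. Remove smallest leaf 5, emit neighbor 2.
Step 7: leaves = {2,9}. Remove smallest leaf 2, emit neighbor 1.
Done: 2 vertices remain (1, 9). Sequence = [1 7 5 1 5 2 1]

Answer: 1 7 5 1 5 2 1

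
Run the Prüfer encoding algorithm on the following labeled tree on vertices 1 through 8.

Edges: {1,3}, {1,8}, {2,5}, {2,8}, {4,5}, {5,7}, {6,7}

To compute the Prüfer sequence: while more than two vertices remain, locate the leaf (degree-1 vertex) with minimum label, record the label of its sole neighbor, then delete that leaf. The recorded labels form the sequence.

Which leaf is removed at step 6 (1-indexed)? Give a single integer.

Answer: 5

Derivation:
Step 1: current leaves = {3,4,6}. Remove leaf 3 (neighbor: 1).
Step 2: current leaves = {1,4,6}. Remove leaf 1 (neighbor: 8).
Step 3: current leaves = {4,6,8}. Remove leaf 4 (neighbor: 5).
Step 4: current leaves = {6,8}. Remove leaf 6 (neighbor: 7).
Step 5: current leaves = {7,8}. Remove leaf 7 (neighbor: 5).
Step 6: current leaves = {5,8}. Remove leaf 5 (neighbor: 2).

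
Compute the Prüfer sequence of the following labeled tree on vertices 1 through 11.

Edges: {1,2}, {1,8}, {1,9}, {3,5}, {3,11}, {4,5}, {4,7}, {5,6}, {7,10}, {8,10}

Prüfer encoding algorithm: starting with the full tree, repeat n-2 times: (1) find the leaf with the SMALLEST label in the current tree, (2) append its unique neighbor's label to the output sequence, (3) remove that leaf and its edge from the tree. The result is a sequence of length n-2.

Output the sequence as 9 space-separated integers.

Step 1: leaves = {2,6,9,11}. Remove smallest leaf 2, emit neighbor 1.
Step 2: leaves = {6,9,11}. Remove smallest leaf 6, emit neighbor 5.
Step 3: leaves = {9,11}. Remove smallest leaf 9, emit neighbor 1.
Step 4: leaves = {1,11}. Remove smallest leaf 1, emit neighbor 8.
Step 5: leaves = {8,11}. Remove smallest leaf 8, emit neighbor 10.
Step 6: leaves = {10,11}. Remove smallest leaf 10, emit neighbor 7.
Step 7: leaves = {7,11}. Remove smallest leaf 7, emit neighbor 4.
Step 8: leaves = {4,11}. Remove smallest leaf 4, emit neighbor 5.
Step 9: leaves = {5,11}. Remove smallest leaf 5, emit neighbor 3.
Done: 2 vertices remain (3, 11). Sequence = [1 5 1 8 10 7 4 5 3]

Answer: 1 5 1 8 10 7 4 5 3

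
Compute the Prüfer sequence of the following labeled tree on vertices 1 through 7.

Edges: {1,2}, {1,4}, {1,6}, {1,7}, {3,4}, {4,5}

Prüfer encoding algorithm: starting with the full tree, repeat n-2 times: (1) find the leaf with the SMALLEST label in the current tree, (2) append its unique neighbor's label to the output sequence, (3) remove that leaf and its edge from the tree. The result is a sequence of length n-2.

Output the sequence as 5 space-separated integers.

Answer: 1 4 4 1 1

Derivation:
Step 1: leaves = {2,3,5,6,7}. Remove smallest leaf 2, emit neighbor 1.
Step 2: leaves = {3,5,6,7}. Remove smallest leaf 3, emit neighbor 4.
Step 3: leaves = {5,6,7}. Remove smallest leaf 5, emit neighbor 4.
Step 4: leaves = {4,6,7}. Remove smallest leaf 4, emit neighbor 1.
Step 5: leaves = {6,7}. Remove smallest leaf 6, emit neighbor 1.
Done: 2 vertices remain (1, 7). Sequence = [1 4 4 1 1]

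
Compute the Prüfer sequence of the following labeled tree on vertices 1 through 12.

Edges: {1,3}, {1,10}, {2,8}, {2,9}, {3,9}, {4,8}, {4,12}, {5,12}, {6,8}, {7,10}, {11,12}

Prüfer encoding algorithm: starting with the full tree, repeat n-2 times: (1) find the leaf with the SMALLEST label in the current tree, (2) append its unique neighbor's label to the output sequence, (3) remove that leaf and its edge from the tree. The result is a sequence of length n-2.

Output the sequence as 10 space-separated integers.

Answer: 12 8 10 1 3 9 2 8 4 12

Derivation:
Step 1: leaves = {5,6,7,11}. Remove smallest leaf 5, emit neighbor 12.
Step 2: leaves = {6,7,11}. Remove smallest leaf 6, emit neighbor 8.
Step 3: leaves = {7,11}. Remove smallest leaf 7, emit neighbor 10.
Step 4: leaves = {10,11}. Remove smallest leaf 10, emit neighbor 1.
Step 5: leaves = {1,11}. Remove smallest leaf 1, emit neighbor 3.
Step 6: leaves = {3,11}. Remove smallest leaf 3, emit neighbor 9.
Step 7: leaves = {9,11}. Remove smallest leaf 9, emit neighbor 2.
Step 8: leaves = {2,11}. Remove smallest leaf 2, emit neighbor 8.
Step 9: leaves = {8,11}. Remove smallest leaf 8, emit neighbor 4.
Step 10: leaves = {4,11}. Remove smallest leaf 4, emit neighbor 12.
Done: 2 vertices remain (11, 12). Sequence = [12 8 10 1 3 9 2 8 4 12]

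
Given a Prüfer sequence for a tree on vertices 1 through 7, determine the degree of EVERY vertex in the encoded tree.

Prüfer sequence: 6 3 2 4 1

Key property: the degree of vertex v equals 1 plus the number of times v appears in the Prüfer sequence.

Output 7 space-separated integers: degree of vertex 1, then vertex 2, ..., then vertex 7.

p_1 = 6: count[6] becomes 1
p_2 = 3: count[3] becomes 1
p_3 = 2: count[2] becomes 1
p_4 = 4: count[4] becomes 1
p_5 = 1: count[1] becomes 1
Degrees (1 + count): deg[1]=1+1=2, deg[2]=1+1=2, deg[3]=1+1=2, deg[4]=1+1=2, deg[5]=1+0=1, deg[6]=1+1=2, deg[7]=1+0=1

Answer: 2 2 2 2 1 2 1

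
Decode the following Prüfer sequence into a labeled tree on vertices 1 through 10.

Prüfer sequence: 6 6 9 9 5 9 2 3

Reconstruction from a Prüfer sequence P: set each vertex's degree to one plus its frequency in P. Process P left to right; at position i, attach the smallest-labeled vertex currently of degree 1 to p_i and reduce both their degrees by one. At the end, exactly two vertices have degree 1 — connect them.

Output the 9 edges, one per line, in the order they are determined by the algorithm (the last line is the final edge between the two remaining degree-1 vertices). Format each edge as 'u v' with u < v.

Initial degrees: {1:1, 2:2, 3:2, 4:1, 5:2, 6:3, 7:1, 8:1, 9:4, 10:1}
Step 1: smallest deg-1 vertex = 1, p_1 = 6. Add edge {1,6}. Now deg[1]=0, deg[6]=2.
Step 2: smallest deg-1 vertex = 4, p_2 = 6. Add edge {4,6}. Now deg[4]=0, deg[6]=1.
Step 3: smallest deg-1 vertex = 6, p_3 = 9. Add edge {6,9}. Now deg[6]=0, deg[9]=3.
Step 4: smallest deg-1 vertex = 7, p_4 = 9. Add edge {7,9}. Now deg[7]=0, deg[9]=2.
Step 5: smallest deg-1 vertex = 8, p_5 = 5. Add edge {5,8}. Now deg[8]=0, deg[5]=1.
Step 6: smallest deg-1 vertex = 5, p_6 = 9. Add edge {5,9}. Now deg[5]=0, deg[9]=1.
Step 7: smallest deg-1 vertex = 9, p_7 = 2. Add edge {2,9}. Now deg[9]=0, deg[2]=1.
Step 8: smallest deg-1 vertex = 2, p_8 = 3. Add edge {2,3}. Now deg[2]=0, deg[3]=1.
Final: two remaining deg-1 vertices are 3, 10. Add edge {3,10}.

Answer: 1 6
4 6
6 9
7 9
5 8
5 9
2 9
2 3
3 10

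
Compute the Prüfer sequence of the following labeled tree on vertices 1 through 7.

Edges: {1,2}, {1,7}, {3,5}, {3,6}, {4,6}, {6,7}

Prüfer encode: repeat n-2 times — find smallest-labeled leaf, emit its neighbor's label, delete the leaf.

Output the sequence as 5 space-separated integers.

Step 1: leaves = {2,4,5}. Remove smallest leaf 2, emit neighbor 1.
Step 2: leaves = {1,4,5}. Remove smallest leaf 1, emit neighbor 7.
Step 3: leaves = {4,5,7}. Remove smallest leaf 4, emit neighbor 6.
Step 4: leaves = {5,7}. Remove smallest leaf 5, emit neighbor 3.
Step 5: leaves = {3,7}. Remove smallest leaf 3, emit neighbor 6.
Done: 2 vertices remain (6, 7). Sequence = [1 7 6 3 6]

Answer: 1 7 6 3 6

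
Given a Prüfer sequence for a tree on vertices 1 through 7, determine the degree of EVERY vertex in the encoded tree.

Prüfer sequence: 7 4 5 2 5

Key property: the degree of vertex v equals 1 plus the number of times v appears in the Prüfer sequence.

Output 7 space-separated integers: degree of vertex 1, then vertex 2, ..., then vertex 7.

Answer: 1 2 1 2 3 1 2

Derivation:
p_1 = 7: count[7] becomes 1
p_2 = 4: count[4] becomes 1
p_3 = 5: count[5] becomes 1
p_4 = 2: count[2] becomes 1
p_5 = 5: count[5] becomes 2
Degrees (1 + count): deg[1]=1+0=1, deg[2]=1+1=2, deg[3]=1+0=1, deg[4]=1+1=2, deg[5]=1+2=3, deg[6]=1+0=1, deg[7]=1+1=2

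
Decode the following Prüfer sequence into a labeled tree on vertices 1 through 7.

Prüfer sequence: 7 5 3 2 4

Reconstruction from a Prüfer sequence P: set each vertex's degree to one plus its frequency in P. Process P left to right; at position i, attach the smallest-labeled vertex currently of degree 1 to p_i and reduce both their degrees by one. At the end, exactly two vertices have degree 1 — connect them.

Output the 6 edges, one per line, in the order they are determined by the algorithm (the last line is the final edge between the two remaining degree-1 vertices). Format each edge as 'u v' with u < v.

Answer: 1 7
5 6
3 5
2 3
2 4
4 7

Derivation:
Initial degrees: {1:1, 2:2, 3:2, 4:2, 5:2, 6:1, 7:2}
Step 1: smallest deg-1 vertex = 1, p_1 = 7. Add edge {1,7}. Now deg[1]=0, deg[7]=1.
Step 2: smallest deg-1 vertex = 6, p_2 = 5. Add edge {5,6}. Now deg[6]=0, deg[5]=1.
Step 3: smallest deg-1 vertex = 5, p_3 = 3. Add edge {3,5}. Now deg[5]=0, deg[3]=1.
Step 4: smallest deg-1 vertex = 3, p_4 = 2. Add edge {2,3}. Now deg[3]=0, deg[2]=1.
Step 5: smallest deg-1 vertex = 2, p_5 = 4. Add edge {2,4}. Now deg[2]=0, deg[4]=1.
Final: two remaining deg-1 vertices are 4, 7. Add edge {4,7}.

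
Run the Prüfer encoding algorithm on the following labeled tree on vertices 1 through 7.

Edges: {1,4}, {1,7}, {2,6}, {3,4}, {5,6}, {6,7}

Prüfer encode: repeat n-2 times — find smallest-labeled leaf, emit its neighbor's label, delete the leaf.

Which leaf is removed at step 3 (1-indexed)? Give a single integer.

Answer: 4

Derivation:
Step 1: current leaves = {2,3,5}. Remove leaf 2 (neighbor: 6).
Step 2: current leaves = {3,5}. Remove leaf 3 (neighbor: 4).
Step 3: current leaves = {4,5}. Remove leaf 4 (neighbor: 1).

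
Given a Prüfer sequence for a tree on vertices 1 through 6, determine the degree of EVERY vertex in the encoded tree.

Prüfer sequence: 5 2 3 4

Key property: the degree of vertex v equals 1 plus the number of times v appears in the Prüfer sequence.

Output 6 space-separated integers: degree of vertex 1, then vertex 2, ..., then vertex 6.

p_1 = 5: count[5] becomes 1
p_2 = 2: count[2] becomes 1
p_3 = 3: count[3] becomes 1
p_4 = 4: count[4] becomes 1
Degrees (1 + count): deg[1]=1+0=1, deg[2]=1+1=2, deg[3]=1+1=2, deg[4]=1+1=2, deg[5]=1+1=2, deg[6]=1+0=1

Answer: 1 2 2 2 2 1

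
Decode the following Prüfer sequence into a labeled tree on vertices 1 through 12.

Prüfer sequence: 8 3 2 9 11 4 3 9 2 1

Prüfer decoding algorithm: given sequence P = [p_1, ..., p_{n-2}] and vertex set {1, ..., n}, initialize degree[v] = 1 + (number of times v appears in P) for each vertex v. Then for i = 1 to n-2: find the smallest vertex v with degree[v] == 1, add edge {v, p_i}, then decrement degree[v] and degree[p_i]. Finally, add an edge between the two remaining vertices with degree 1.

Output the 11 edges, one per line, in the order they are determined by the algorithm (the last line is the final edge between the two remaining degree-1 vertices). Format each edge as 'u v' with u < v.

Initial degrees: {1:2, 2:3, 3:3, 4:2, 5:1, 6:1, 7:1, 8:2, 9:3, 10:1, 11:2, 12:1}
Step 1: smallest deg-1 vertex = 5, p_1 = 8. Add edge {5,8}. Now deg[5]=0, deg[8]=1.
Step 2: smallest deg-1 vertex = 6, p_2 = 3. Add edge {3,6}. Now deg[6]=0, deg[3]=2.
Step 3: smallest deg-1 vertex = 7, p_3 = 2. Add edge {2,7}. Now deg[7]=0, deg[2]=2.
Step 4: smallest deg-1 vertex = 8, p_4 = 9. Add edge {8,9}. Now deg[8]=0, deg[9]=2.
Step 5: smallest deg-1 vertex = 10, p_5 = 11. Add edge {10,11}. Now deg[10]=0, deg[11]=1.
Step 6: smallest deg-1 vertex = 11, p_6 = 4. Add edge {4,11}. Now deg[11]=0, deg[4]=1.
Step 7: smallest deg-1 vertex = 4, p_7 = 3. Add edge {3,4}. Now deg[4]=0, deg[3]=1.
Step 8: smallest deg-1 vertex = 3, p_8 = 9. Add edge {3,9}. Now deg[3]=0, deg[9]=1.
Step 9: smallest deg-1 vertex = 9, p_9 = 2. Add edge {2,9}. Now deg[9]=0, deg[2]=1.
Step 10: smallest deg-1 vertex = 2, p_10 = 1. Add edge {1,2}. Now deg[2]=0, deg[1]=1.
Final: two remaining deg-1 vertices are 1, 12. Add edge {1,12}.

Answer: 5 8
3 6
2 7
8 9
10 11
4 11
3 4
3 9
2 9
1 2
1 12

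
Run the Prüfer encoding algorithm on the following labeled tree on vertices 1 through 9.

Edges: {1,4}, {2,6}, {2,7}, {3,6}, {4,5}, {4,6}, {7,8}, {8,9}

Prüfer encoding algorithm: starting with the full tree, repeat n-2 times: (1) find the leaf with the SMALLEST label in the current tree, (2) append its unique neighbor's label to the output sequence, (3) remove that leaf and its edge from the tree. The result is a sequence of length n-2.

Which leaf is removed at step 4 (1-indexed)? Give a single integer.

Step 1: current leaves = {1,3,5,9}. Remove leaf 1 (neighbor: 4).
Step 2: current leaves = {3,5,9}. Remove leaf 3 (neighbor: 6).
Step 3: current leaves = {5,9}. Remove leaf 5 (neighbor: 4).
Step 4: current leaves = {4,9}. Remove leaf 4 (neighbor: 6).

Answer: 4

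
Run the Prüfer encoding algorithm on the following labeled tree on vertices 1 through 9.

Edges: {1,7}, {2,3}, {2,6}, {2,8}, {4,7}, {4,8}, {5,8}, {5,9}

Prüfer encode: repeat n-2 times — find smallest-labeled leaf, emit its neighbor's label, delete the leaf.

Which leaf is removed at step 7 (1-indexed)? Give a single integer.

Step 1: current leaves = {1,3,6,9}. Remove leaf 1 (neighbor: 7).
Step 2: current leaves = {3,6,7,9}. Remove leaf 3 (neighbor: 2).
Step 3: current leaves = {6,7,9}. Remove leaf 6 (neighbor: 2).
Step 4: current leaves = {2,7,9}. Remove leaf 2 (neighbor: 8).
Step 5: current leaves = {7,9}. Remove leaf 7 (neighbor: 4).
Step 6: current leaves = {4,9}. Remove leaf 4 (neighbor: 8).
Step 7: current leaves = {8,9}. Remove leaf 8 (neighbor: 5).

Answer: 8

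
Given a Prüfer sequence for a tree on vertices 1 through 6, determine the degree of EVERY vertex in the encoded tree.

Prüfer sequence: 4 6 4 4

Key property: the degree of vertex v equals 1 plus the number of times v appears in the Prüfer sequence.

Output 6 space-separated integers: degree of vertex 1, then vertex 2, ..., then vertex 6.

p_1 = 4: count[4] becomes 1
p_2 = 6: count[6] becomes 1
p_3 = 4: count[4] becomes 2
p_4 = 4: count[4] becomes 3
Degrees (1 + count): deg[1]=1+0=1, deg[2]=1+0=1, deg[3]=1+0=1, deg[4]=1+3=4, deg[5]=1+0=1, deg[6]=1+1=2

Answer: 1 1 1 4 1 2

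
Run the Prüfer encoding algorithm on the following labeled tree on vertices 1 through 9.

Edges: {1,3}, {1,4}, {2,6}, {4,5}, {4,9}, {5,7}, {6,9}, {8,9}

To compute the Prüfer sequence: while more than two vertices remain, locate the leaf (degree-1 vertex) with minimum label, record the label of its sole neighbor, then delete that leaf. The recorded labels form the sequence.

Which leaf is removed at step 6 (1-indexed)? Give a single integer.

Step 1: current leaves = {2,3,7,8}. Remove leaf 2 (neighbor: 6).
Step 2: current leaves = {3,6,7,8}. Remove leaf 3 (neighbor: 1).
Step 3: current leaves = {1,6,7,8}. Remove leaf 1 (neighbor: 4).
Step 4: current leaves = {6,7,8}. Remove leaf 6 (neighbor: 9).
Step 5: current leaves = {7,8}. Remove leaf 7 (neighbor: 5).
Step 6: current leaves = {5,8}. Remove leaf 5 (neighbor: 4).

Answer: 5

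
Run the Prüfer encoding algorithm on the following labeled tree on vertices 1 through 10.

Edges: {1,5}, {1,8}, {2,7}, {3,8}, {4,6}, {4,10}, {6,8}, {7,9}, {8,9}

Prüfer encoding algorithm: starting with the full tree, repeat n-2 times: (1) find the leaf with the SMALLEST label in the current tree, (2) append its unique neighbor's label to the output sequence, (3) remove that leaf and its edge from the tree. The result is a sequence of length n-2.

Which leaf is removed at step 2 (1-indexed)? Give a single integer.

Step 1: current leaves = {2,3,5,10}. Remove leaf 2 (neighbor: 7).
Step 2: current leaves = {3,5,7,10}. Remove leaf 3 (neighbor: 8).

Answer: 3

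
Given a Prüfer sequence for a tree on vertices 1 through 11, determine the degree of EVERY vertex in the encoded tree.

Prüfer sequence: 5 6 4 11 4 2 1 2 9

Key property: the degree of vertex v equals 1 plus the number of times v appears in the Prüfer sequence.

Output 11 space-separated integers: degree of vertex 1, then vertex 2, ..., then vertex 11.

p_1 = 5: count[5] becomes 1
p_2 = 6: count[6] becomes 1
p_3 = 4: count[4] becomes 1
p_4 = 11: count[11] becomes 1
p_5 = 4: count[4] becomes 2
p_6 = 2: count[2] becomes 1
p_7 = 1: count[1] becomes 1
p_8 = 2: count[2] becomes 2
p_9 = 9: count[9] becomes 1
Degrees (1 + count): deg[1]=1+1=2, deg[2]=1+2=3, deg[3]=1+0=1, deg[4]=1+2=3, deg[5]=1+1=2, deg[6]=1+1=2, deg[7]=1+0=1, deg[8]=1+0=1, deg[9]=1+1=2, deg[10]=1+0=1, deg[11]=1+1=2

Answer: 2 3 1 3 2 2 1 1 2 1 2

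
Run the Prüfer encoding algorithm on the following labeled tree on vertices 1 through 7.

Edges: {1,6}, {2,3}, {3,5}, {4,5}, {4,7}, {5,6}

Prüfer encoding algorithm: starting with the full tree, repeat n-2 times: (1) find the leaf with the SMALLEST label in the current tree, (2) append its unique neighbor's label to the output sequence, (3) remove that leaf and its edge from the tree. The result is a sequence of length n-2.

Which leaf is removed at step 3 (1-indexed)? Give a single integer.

Step 1: current leaves = {1,2,7}. Remove leaf 1 (neighbor: 6).
Step 2: current leaves = {2,6,7}. Remove leaf 2 (neighbor: 3).
Step 3: current leaves = {3,6,7}. Remove leaf 3 (neighbor: 5).

Answer: 3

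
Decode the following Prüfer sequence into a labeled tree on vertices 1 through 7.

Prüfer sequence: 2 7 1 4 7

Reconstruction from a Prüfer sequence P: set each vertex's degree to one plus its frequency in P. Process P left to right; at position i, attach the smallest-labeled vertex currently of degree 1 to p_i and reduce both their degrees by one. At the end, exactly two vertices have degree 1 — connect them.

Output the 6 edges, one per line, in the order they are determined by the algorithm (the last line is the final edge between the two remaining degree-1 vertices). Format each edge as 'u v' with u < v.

Initial degrees: {1:2, 2:2, 3:1, 4:2, 5:1, 6:1, 7:3}
Step 1: smallest deg-1 vertex = 3, p_1 = 2. Add edge {2,3}. Now deg[3]=0, deg[2]=1.
Step 2: smallest deg-1 vertex = 2, p_2 = 7. Add edge {2,7}. Now deg[2]=0, deg[7]=2.
Step 3: smallest deg-1 vertex = 5, p_3 = 1. Add edge {1,5}. Now deg[5]=0, deg[1]=1.
Step 4: smallest deg-1 vertex = 1, p_4 = 4. Add edge {1,4}. Now deg[1]=0, deg[4]=1.
Step 5: smallest deg-1 vertex = 4, p_5 = 7. Add edge {4,7}. Now deg[4]=0, deg[7]=1.
Final: two remaining deg-1 vertices are 6, 7. Add edge {6,7}.

Answer: 2 3
2 7
1 5
1 4
4 7
6 7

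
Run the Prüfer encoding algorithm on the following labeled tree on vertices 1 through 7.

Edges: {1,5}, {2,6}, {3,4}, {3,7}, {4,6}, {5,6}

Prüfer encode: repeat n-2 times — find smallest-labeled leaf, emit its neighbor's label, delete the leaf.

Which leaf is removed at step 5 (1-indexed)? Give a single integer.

Answer: 4

Derivation:
Step 1: current leaves = {1,2,7}. Remove leaf 1 (neighbor: 5).
Step 2: current leaves = {2,5,7}. Remove leaf 2 (neighbor: 6).
Step 3: current leaves = {5,7}. Remove leaf 5 (neighbor: 6).
Step 4: current leaves = {6,7}. Remove leaf 6 (neighbor: 4).
Step 5: current leaves = {4,7}. Remove leaf 4 (neighbor: 3).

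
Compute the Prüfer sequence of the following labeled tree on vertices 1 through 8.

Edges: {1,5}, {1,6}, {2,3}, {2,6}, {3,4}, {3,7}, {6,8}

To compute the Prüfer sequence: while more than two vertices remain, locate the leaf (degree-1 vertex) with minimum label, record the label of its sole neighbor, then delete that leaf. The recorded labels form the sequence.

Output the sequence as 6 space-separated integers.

Step 1: leaves = {4,5,7,8}. Remove smallest leaf 4, emit neighbor 3.
Step 2: leaves = {5,7,8}. Remove smallest leaf 5, emit neighbor 1.
Step 3: leaves = {1,7,8}. Remove smallest leaf 1, emit neighbor 6.
Step 4: leaves = {7,8}. Remove smallest leaf 7, emit neighbor 3.
Step 5: leaves = {3,8}. Remove smallest leaf 3, emit neighbor 2.
Step 6: leaves = {2,8}. Remove smallest leaf 2, emit neighbor 6.
Done: 2 vertices remain (6, 8). Sequence = [3 1 6 3 2 6]

Answer: 3 1 6 3 2 6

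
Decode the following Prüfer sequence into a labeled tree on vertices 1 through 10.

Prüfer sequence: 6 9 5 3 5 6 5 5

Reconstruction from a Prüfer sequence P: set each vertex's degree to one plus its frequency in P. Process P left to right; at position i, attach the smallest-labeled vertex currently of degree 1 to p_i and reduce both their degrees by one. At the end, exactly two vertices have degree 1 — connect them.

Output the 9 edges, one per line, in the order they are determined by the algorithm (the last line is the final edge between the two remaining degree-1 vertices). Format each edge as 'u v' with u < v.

Initial degrees: {1:1, 2:1, 3:2, 4:1, 5:5, 6:3, 7:1, 8:1, 9:2, 10:1}
Step 1: smallest deg-1 vertex = 1, p_1 = 6. Add edge {1,6}. Now deg[1]=0, deg[6]=2.
Step 2: smallest deg-1 vertex = 2, p_2 = 9. Add edge {2,9}. Now deg[2]=0, deg[9]=1.
Step 3: smallest deg-1 vertex = 4, p_3 = 5. Add edge {4,5}. Now deg[4]=0, deg[5]=4.
Step 4: smallest deg-1 vertex = 7, p_4 = 3. Add edge {3,7}. Now deg[7]=0, deg[3]=1.
Step 5: smallest deg-1 vertex = 3, p_5 = 5. Add edge {3,5}. Now deg[3]=0, deg[5]=3.
Step 6: smallest deg-1 vertex = 8, p_6 = 6. Add edge {6,8}. Now deg[8]=0, deg[6]=1.
Step 7: smallest deg-1 vertex = 6, p_7 = 5. Add edge {5,6}. Now deg[6]=0, deg[5]=2.
Step 8: smallest deg-1 vertex = 9, p_8 = 5. Add edge {5,9}. Now deg[9]=0, deg[5]=1.
Final: two remaining deg-1 vertices are 5, 10. Add edge {5,10}.

Answer: 1 6
2 9
4 5
3 7
3 5
6 8
5 6
5 9
5 10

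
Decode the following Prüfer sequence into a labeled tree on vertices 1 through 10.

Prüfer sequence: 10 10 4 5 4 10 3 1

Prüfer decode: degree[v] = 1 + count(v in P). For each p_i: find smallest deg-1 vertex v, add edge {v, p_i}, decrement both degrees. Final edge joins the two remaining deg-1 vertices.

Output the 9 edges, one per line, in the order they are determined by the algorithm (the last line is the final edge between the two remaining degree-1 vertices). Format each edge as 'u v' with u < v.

Answer: 2 10
6 10
4 7
5 8
4 5
4 10
3 9
1 3
1 10

Derivation:
Initial degrees: {1:2, 2:1, 3:2, 4:3, 5:2, 6:1, 7:1, 8:1, 9:1, 10:4}
Step 1: smallest deg-1 vertex = 2, p_1 = 10. Add edge {2,10}. Now deg[2]=0, deg[10]=3.
Step 2: smallest deg-1 vertex = 6, p_2 = 10. Add edge {6,10}. Now deg[6]=0, deg[10]=2.
Step 3: smallest deg-1 vertex = 7, p_3 = 4. Add edge {4,7}. Now deg[7]=0, deg[4]=2.
Step 4: smallest deg-1 vertex = 8, p_4 = 5. Add edge {5,8}. Now deg[8]=0, deg[5]=1.
Step 5: smallest deg-1 vertex = 5, p_5 = 4. Add edge {4,5}. Now deg[5]=0, deg[4]=1.
Step 6: smallest deg-1 vertex = 4, p_6 = 10. Add edge {4,10}. Now deg[4]=0, deg[10]=1.
Step 7: smallest deg-1 vertex = 9, p_7 = 3. Add edge {3,9}. Now deg[9]=0, deg[3]=1.
Step 8: smallest deg-1 vertex = 3, p_8 = 1. Add edge {1,3}. Now deg[3]=0, deg[1]=1.
Final: two remaining deg-1 vertices are 1, 10. Add edge {1,10}.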